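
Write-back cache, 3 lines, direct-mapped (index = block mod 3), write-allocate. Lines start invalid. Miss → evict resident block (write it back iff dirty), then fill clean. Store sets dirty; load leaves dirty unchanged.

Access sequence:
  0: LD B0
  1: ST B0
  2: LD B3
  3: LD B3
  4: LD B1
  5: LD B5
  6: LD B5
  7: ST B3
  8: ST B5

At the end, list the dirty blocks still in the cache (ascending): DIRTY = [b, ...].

0: R B0 → L0 miss [-]
1: W B0 → L0 hit [D]
2: R B3 → L0 miss wb→B0 [-]
3: R B3 → L0 hit [-]
4: R B1 → L1 miss [-]
5: R B5 → L2 miss [-]
6: R B5 → L2 hit [-]
7: W B3 → L0 hit [D]
8: W B5 → L2 hit [D]

DIRTY = [3, 5]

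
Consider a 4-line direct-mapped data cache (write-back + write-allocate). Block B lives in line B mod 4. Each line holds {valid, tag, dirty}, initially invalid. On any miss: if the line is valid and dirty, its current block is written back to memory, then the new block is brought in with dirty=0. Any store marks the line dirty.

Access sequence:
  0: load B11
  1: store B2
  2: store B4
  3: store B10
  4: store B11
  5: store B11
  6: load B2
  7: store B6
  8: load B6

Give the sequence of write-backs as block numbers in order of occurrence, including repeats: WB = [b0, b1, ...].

  0 | R B11 → L3 miss [-]
  1 | W B2 → L2 miss [D]
  2 | W B4 → L0 miss [D]
  3 | W B10 → L2 miss wb→B2 [D]
  4 | W B11 → L3 hit [D]
  5 | W B11 → L3 hit [D]
  6 | R B2 → L2 miss wb→B10 [-]
  7 | W B6 → L2 miss [D]
  8 | R B6 → L2 hit [D]

WB = [2, 10]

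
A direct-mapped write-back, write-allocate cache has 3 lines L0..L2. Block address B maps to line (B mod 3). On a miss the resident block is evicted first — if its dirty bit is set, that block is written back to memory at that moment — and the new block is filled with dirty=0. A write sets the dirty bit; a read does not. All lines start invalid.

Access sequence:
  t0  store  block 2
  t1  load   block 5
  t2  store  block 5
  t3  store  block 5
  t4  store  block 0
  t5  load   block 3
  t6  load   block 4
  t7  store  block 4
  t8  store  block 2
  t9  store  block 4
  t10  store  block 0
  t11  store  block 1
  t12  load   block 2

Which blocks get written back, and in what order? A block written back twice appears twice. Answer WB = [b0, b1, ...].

WB = [2, 0, 5, 4]

0: W B2 → L2 miss [D]
1: R B5 → L2 miss wb→B2 [-]
2: W B5 → L2 hit [D]
3: W B5 → L2 hit [D]
4: W B0 → L0 miss [D]
5: R B3 → L0 miss wb→B0 [-]
6: R B4 → L1 miss [-]
7: W B4 → L1 hit [D]
8: W B2 → L2 miss wb→B5 [D]
9: W B4 → L1 hit [D]
10: W B0 → L0 miss [D]
11: W B1 → L1 miss wb→B4 [D]
12: R B2 → L2 hit [D]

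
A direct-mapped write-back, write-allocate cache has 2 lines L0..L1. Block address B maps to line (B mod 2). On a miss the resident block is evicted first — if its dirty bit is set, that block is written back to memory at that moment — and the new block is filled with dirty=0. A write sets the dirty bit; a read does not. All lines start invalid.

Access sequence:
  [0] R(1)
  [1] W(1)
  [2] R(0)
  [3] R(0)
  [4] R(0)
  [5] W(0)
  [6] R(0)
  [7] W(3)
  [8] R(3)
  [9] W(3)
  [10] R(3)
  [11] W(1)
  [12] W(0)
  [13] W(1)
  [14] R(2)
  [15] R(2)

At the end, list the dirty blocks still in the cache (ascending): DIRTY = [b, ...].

0: R B1 -> L1 miss  d=-]
1: W B1 -> L1 hit  d=D]
2: R B0 -> L0 miss  d=-]
3: R B0 -> L0 hit  d=-]
4: R B0 -> L0 hit  d=-]
5: W B0 -> L0 hit  d=D]
6: R B0 -> L0 hit  d=D]
7: W B3 -> L1 miss wb->B1  d=D]
8: R B3 -> L1 hit  d=D]
9: W B3 -> L1 hit  d=D]
10: R B3 -> L1 hit  d=D]
11: W B1 -> L1 miss wb->B3  d=D]
12: W B0 -> L0 hit  d=D]
13: W B1 -> L1 hit  d=D]
14: R B2 -> L0 miss wb->B0  d=-]
15: R B2 -> L0 hit  d=-]

DIRTY = [1]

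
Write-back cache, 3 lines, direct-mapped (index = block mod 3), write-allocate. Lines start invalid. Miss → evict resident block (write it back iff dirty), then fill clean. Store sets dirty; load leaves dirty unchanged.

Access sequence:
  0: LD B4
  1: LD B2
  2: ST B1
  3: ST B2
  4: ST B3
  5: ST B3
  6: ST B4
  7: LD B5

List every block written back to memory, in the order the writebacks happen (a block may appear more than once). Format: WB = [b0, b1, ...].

WB = [1, 2]

  0 | R B4 → L1 miss [-]
  1 | R B2 → L2 miss [-]
  2 | W B1 → L1 miss [D]
  3 | W B2 → L2 hit [D]
  4 | W B3 → L0 miss [D]
  5 | W B3 → L0 hit [D]
  6 | W B4 → L1 miss wb→B1 [D]
  7 | R B5 → L2 miss wb→B2 [-]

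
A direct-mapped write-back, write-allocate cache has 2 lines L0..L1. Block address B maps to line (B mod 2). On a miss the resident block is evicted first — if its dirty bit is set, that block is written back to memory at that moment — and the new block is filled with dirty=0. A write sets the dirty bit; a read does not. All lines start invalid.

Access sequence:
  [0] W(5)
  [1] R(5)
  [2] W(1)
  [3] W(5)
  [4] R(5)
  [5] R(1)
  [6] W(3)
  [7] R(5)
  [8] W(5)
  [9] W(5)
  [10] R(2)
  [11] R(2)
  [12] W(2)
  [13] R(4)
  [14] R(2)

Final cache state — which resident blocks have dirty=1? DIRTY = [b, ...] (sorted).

DIRTY = [5]

  0 | W B5 → L1 miss [D]
  1 | R B5 → L1 hit [D]
  2 | W B1 → L1 miss wb→B5 [D]
  3 | W B5 → L1 miss wb→B1 [D]
  4 | R B5 → L1 hit [D]
  5 | R B1 → L1 miss wb→B5 [-]
  6 | W B3 → L1 miss [D]
  7 | R B5 → L1 miss wb→B3 [-]
  8 | W B5 → L1 hit [D]
  9 | W B5 → L1 hit [D]
  10 | R B2 → L0 miss [-]
  11 | R B2 → L0 hit [-]
  12 | W B2 → L0 hit [D]
  13 | R B4 → L0 miss wb→B2 [-]
  14 | R B2 → L0 miss [-]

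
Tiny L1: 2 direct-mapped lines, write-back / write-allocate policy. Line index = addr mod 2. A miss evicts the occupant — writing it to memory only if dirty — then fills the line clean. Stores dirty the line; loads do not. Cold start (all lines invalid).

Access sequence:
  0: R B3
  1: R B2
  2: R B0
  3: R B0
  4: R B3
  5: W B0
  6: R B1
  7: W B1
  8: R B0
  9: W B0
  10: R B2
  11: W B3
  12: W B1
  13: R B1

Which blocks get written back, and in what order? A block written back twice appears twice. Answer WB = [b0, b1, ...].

0: R B3 -> L1 miss  d=-]
1: R B2 -> L0 miss  d=-]
2: R B0 -> L0 miss  d=-]
3: R B0 -> L0 hit  d=-]
4: R B3 -> L1 hit  d=-]
5: W B0 -> L0 hit  d=D]
6: R B1 -> L1 miss  d=-]
7: W B1 -> L1 hit  d=D]
8: R B0 -> L0 hit  d=D]
9: W B0 -> L0 hit  d=D]
10: R B2 -> L0 miss wb->B0  d=-]
11: W B3 -> L1 miss wb->B1  d=D]
12: W B1 -> L1 miss wb->B3  d=D]
13: R B1 -> L1 hit  d=D]

WB = [0, 1, 3]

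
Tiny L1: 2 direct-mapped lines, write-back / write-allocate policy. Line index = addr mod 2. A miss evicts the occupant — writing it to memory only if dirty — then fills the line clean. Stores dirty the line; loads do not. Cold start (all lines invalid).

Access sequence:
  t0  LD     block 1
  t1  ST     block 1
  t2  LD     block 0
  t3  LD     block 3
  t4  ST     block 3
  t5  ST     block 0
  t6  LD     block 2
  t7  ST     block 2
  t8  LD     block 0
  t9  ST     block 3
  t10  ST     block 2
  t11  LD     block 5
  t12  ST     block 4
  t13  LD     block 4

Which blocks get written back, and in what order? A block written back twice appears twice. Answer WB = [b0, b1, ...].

0: R B1 → L1 miss [-]
1: W B1 → L1 hit [D]
2: R B0 → L0 miss [-]
3: R B3 → L1 miss wb→B1 [-]
4: W B3 → L1 hit [D]
5: W B0 → L0 hit [D]
6: R B2 → L0 miss wb→B0 [-]
7: W B2 → L0 hit [D]
8: R B0 → L0 miss wb→B2 [-]
9: W B3 → L1 hit [D]
10: W B2 → L0 miss [D]
11: R B5 → L1 miss wb→B3 [-]
12: W B4 → L0 miss wb→B2 [D]
13: R B4 → L0 hit [D]

WB = [1, 0, 2, 3, 2]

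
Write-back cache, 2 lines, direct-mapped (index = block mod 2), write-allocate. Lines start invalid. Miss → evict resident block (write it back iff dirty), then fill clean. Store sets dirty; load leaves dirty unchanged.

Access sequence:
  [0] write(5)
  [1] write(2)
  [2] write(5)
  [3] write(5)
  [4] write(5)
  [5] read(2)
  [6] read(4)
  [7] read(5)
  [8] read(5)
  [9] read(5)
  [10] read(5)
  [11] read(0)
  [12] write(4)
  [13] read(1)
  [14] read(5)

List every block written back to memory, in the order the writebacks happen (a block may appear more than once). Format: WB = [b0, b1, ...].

  0 | W B5 → L1 miss [D]
  1 | W B2 → L0 miss [D]
  2 | W B5 → L1 hit [D]
  3 | W B5 → L1 hit [D]
  4 | W B5 → L1 hit [D]
  5 | R B2 → L0 hit [D]
  6 | R B4 → L0 miss wb→B2 [-]
  7 | R B5 → L1 hit [D]
  8 | R B5 → L1 hit [D]
  9 | R B5 → L1 hit [D]
  10 | R B5 → L1 hit [D]
  11 | R B0 → L0 miss [-]
  12 | W B4 → L0 miss [D]
  13 | R B1 → L1 miss wb→B5 [-]
  14 | R B5 → L1 miss [-]

WB = [2, 5]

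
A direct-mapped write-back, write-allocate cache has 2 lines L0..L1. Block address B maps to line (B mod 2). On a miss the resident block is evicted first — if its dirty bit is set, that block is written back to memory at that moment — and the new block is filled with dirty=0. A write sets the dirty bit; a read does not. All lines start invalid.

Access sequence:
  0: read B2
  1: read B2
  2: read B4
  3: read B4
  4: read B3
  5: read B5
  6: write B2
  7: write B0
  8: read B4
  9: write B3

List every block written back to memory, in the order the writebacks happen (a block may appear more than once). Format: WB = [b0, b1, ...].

0: R B2 → L0 miss [-]
1: R B2 → L0 hit [-]
2: R B4 → L0 miss [-]
3: R B4 → L0 hit [-]
4: R B3 → L1 miss [-]
5: R B5 → L1 miss [-]
6: W B2 → L0 miss [D]
7: W B0 → L0 miss wb→B2 [D]
8: R B4 → L0 miss wb→B0 [-]
9: W B3 → L1 miss [D]

WB = [2, 0]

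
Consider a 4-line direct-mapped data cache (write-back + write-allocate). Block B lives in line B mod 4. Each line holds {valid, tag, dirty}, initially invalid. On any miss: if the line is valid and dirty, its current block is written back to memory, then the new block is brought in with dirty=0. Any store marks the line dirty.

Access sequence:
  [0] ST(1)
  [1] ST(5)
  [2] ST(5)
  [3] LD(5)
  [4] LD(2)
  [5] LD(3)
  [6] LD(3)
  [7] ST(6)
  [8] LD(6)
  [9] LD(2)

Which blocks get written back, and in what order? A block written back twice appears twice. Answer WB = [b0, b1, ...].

WB = [1, 6]

0: W B1 → L1 miss [D]
1: W B5 → L1 miss wb→B1 [D]
2: W B5 → L1 hit [D]
3: R B5 → L1 hit [D]
4: R B2 → L2 miss [-]
5: R B3 → L3 miss [-]
6: R B3 → L3 hit [-]
7: W B6 → L2 miss [D]
8: R B6 → L2 hit [D]
9: R B2 → L2 miss wb→B6 [-]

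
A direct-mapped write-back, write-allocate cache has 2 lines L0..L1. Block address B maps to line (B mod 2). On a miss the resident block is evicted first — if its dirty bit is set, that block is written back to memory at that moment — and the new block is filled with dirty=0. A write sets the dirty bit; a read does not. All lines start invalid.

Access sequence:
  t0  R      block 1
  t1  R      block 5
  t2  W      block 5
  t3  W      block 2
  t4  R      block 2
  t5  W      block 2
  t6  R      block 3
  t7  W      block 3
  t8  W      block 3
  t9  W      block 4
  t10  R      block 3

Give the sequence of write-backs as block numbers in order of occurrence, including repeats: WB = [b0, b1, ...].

WB = [5, 2]

  0 | R B1 → L1 miss [-]
  1 | R B5 → L1 miss [-]
  2 | W B5 → L1 hit [D]
  3 | W B2 → L0 miss [D]
  4 | R B2 → L0 hit [D]
  5 | W B2 → L0 hit [D]
  6 | R B3 → L1 miss wb→B5 [-]
  7 | W B3 → L1 hit [D]
  8 | W B3 → L1 hit [D]
  9 | W B4 → L0 miss wb→B2 [D]
  10 | R B3 → L1 hit [D]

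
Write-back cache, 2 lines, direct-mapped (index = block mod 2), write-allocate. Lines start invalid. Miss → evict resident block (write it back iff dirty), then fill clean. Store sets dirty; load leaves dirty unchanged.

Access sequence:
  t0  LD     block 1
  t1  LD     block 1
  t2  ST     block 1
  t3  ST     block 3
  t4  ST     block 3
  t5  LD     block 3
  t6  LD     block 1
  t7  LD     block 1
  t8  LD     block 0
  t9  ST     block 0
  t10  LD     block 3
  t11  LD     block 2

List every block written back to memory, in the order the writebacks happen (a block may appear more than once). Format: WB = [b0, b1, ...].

WB = [1, 3, 0]

0: R B1 -> L1 miss  d=-]
1: R B1 -> L1 hit  d=-]
2: W B1 -> L1 hit  d=D]
3: W B3 -> L1 miss wb->B1  d=D]
4: W B3 -> L1 hit  d=D]
5: R B3 -> L1 hit  d=D]
6: R B1 -> L1 miss wb->B3  d=-]
7: R B1 -> L1 hit  d=-]
8: R B0 -> L0 miss  d=-]
9: W B0 -> L0 hit  d=D]
10: R B3 -> L1 miss  d=-]
11: R B2 -> L0 miss wb->B0  d=-]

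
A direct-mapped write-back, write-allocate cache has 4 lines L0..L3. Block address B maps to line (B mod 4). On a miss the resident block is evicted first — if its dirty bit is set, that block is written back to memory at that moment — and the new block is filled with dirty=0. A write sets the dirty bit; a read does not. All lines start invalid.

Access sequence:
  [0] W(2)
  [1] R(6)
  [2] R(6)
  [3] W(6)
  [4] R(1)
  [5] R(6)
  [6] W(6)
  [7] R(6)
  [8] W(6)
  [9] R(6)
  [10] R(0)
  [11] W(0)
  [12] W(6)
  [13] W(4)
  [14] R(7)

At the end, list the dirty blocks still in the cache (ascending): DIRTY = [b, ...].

0: W B2 -> L2 miss  d=D]
1: R B6 -> L2 miss wb->B2  d=-]
2: R B6 -> L2 hit  d=-]
3: W B6 -> L2 hit  d=D]
4: R B1 -> L1 miss  d=-]
5: R B6 -> L2 hit  d=D]
6: W B6 -> L2 hit  d=D]
7: R B6 -> L2 hit  d=D]
8: W B6 -> L2 hit  d=D]
9: R B6 -> L2 hit  d=D]
10: R B0 -> L0 miss  d=-]
11: W B0 -> L0 hit  d=D]
12: W B6 -> L2 hit  d=D]
13: W B4 -> L0 miss wb->B0  d=D]
14: R B7 -> L3 miss  d=-]

DIRTY = [4, 6]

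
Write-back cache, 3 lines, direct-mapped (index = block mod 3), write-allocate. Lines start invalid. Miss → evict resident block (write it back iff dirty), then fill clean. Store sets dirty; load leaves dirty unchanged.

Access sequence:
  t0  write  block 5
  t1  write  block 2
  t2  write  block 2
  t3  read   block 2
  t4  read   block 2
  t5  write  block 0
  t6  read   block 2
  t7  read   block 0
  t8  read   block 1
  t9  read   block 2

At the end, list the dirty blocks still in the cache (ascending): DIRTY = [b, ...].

DIRTY = [0, 2]

0: W B5 -> L2 miss  d=D]
1: W B2 -> L2 miss wb->B5  d=D]
2: W B2 -> L2 hit  d=D]
3: R B2 -> L2 hit  d=D]
4: R B2 -> L2 hit  d=D]
5: W B0 -> L0 miss  d=D]
6: R B2 -> L2 hit  d=D]
7: R B0 -> L0 hit  d=D]
8: R B1 -> L1 miss  d=-]
9: R B2 -> L2 hit  d=D]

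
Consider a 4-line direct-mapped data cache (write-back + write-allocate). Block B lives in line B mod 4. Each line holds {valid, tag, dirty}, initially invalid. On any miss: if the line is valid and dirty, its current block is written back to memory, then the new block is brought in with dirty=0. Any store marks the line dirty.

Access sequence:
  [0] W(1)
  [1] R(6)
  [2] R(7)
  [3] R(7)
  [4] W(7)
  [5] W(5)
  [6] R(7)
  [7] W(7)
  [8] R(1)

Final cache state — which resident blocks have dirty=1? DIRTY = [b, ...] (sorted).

0: W B1 -> L1 miss  d=D]
1: R B6 -> L2 miss  d=-]
2: R B7 -> L3 miss  d=-]
3: R B7 -> L3 hit  d=-]
4: W B7 -> L3 hit  d=D]
5: W B5 -> L1 miss wb->B1  d=D]
6: R B7 -> L3 hit  d=D]
7: W B7 -> L3 hit  d=D]
8: R B1 -> L1 miss wb->B5  d=-]

DIRTY = [7]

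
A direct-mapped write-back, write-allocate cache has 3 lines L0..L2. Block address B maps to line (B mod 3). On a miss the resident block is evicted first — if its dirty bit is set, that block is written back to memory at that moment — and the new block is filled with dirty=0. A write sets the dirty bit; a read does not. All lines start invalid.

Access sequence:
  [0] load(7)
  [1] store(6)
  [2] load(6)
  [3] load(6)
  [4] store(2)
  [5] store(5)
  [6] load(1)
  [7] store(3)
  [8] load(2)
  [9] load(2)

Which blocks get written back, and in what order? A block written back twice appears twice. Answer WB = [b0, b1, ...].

WB = [2, 6, 5]

0: R B7 → L1 miss [-]
1: W B6 → L0 miss [D]
2: R B6 → L0 hit [D]
3: R B6 → L0 hit [D]
4: W B2 → L2 miss [D]
5: W B5 → L2 miss wb→B2 [D]
6: R B1 → L1 miss [-]
7: W B3 → L0 miss wb→B6 [D]
8: R B2 → L2 miss wb→B5 [-]
9: R B2 → L2 hit [-]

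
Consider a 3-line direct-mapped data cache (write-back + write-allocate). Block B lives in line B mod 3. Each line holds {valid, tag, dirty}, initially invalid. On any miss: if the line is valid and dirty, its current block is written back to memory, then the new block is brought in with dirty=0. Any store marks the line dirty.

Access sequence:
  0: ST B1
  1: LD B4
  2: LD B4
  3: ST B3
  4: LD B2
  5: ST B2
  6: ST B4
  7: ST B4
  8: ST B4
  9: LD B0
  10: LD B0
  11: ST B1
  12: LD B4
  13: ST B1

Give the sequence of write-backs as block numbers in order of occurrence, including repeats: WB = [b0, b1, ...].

  0 | W B1 → L1 miss [D]
  1 | R B4 → L1 miss wb→B1 [-]
  2 | R B4 → L1 hit [-]
  3 | W B3 → L0 miss [D]
  4 | R B2 → L2 miss [-]
  5 | W B2 → L2 hit [D]
  6 | W B4 → L1 hit [D]
  7 | W B4 → L1 hit [D]
  8 | W B4 → L1 hit [D]
  9 | R B0 → L0 miss wb→B3 [-]
  10 | R B0 → L0 hit [-]
  11 | W B1 → L1 miss wb→B4 [D]
  12 | R B4 → L1 miss wb→B1 [-]
  13 | W B1 → L1 miss [D]

WB = [1, 3, 4, 1]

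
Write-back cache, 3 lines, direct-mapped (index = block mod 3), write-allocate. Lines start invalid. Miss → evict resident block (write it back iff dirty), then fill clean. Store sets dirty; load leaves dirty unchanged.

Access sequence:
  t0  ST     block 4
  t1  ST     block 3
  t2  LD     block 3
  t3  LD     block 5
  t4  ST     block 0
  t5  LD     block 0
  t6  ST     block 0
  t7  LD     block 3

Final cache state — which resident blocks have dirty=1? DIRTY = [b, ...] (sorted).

0: W B4 -> L1 miss  d=D]
1: W B3 -> L0 miss  d=D]
2: R B3 -> L0 hit  d=D]
3: R B5 -> L2 miss  d=-]
4: W B0 -> L0 miss wb->B3  d=D]
5: R B0 -> L0 hit  d=D]
6: W B0 -> L0 hit  d=D]
7: R B3 -> L0 miss wb->B0  d=-]

DIRTY = [4]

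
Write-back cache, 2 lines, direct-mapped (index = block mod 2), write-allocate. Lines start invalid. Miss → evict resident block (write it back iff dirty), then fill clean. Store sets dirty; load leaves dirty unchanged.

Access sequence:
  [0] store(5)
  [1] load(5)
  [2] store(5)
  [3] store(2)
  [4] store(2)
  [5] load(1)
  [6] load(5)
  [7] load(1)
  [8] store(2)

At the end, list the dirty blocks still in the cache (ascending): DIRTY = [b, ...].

0: W B5 → L1 miss [D]
1: R B5 → L1 hit [D]
2: W B5 → L1 hit [D]
3: W B2 → L0 miss [D]
4: W B2 → L0 hit [D]
5: R B1 → L1 miss wb→B5 [-]
6: R B5 → L1 miss [-]
7: R B1 → L1 miss [-]
8: W B2 → L0 hit [D]

DIRTY = [2]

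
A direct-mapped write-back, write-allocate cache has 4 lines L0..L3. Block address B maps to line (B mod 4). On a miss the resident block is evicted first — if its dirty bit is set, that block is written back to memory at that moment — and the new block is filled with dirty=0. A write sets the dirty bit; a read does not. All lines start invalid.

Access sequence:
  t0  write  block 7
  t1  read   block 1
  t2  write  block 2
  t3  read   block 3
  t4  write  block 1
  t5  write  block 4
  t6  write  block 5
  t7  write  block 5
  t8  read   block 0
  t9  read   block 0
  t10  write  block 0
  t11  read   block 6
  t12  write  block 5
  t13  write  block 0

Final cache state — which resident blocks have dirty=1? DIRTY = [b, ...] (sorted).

0: W B7 → L3 miss [D]
1: R B1 → L1 miss [-]
2: W B2 → L2 miss [D]
3: R B3 → L3 miss wb→B7 [-]
4: W B1 → L1 hit [D]
5: W B4 → L0 miss [D]
6: W B5 → L1 miss wb→B1 [D]
7: W B5 → L1 hit [D]
8: R B0 → L0 miss wb→B4 [-]
9: R B0 → L0 hit [-]
10: W B0 → L0 hit [D]
11: R B6 → L2 miss wb→B2 [-]
12: W B5 → L1 hit [D]
13: W B0 → L0 hit [D]

DIRTY = [0, 5]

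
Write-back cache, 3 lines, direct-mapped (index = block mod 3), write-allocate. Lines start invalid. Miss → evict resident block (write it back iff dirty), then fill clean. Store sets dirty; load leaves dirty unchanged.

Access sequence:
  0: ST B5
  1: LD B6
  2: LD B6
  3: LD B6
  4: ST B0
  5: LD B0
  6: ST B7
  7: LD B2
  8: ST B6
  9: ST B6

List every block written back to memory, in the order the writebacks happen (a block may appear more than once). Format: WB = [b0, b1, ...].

0: W B5 -> L2 miss  d=D]
1: R B6 -> L0 miss  d=-]
2: R B6 -> L0 hit  d=-]
3: R B6 -> L0 hit  d=-]
4: W B0 -> L0 miss  d=D]
5: R B0 -> L0 hit  d=D]
6: W B7 -> L1 miss  d=D]
7: R B2 -> L2 miss wb->B5  d=-]
8: W B6 -> L0 miss wb->B0  d=D]
9: W B6 -> L0 hit  d=D]

WB = [5, 0]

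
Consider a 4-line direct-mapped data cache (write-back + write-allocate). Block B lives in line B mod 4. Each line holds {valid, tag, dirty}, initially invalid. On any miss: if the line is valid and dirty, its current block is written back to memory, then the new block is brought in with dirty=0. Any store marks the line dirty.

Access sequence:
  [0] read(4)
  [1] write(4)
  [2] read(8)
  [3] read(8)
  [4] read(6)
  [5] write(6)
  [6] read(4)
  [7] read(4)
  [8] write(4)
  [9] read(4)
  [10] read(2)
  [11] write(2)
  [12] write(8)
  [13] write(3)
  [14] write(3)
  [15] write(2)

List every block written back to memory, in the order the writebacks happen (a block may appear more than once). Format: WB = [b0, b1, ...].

WB = [4, 6, 4]

0: R B4 → L0 miss [-]
1: W B4 → L0 hit [D]
2: R B8 → L0 miss wb→B4 [-]
3: R B8 → L0 hit [-]
4: R B6 → L2 miss [-]
5: W B6 → L2 hit [D]
6: R B4 → L0 miss [-]
7: R B4 → L0 hit [-]
8: W B4 → L0 hit [D]
9: R B4 → L0 hit [D]
10: R B2 → L2 miss wb→B6 [-]
11: W B2 → L2 hit [D]
12: W B8 → L0 miss wb→B4 [D]
13: W B3 → L3 miss [D]
14: W B3 → L3 hit [D]
15: W B2 → L2 hit [D]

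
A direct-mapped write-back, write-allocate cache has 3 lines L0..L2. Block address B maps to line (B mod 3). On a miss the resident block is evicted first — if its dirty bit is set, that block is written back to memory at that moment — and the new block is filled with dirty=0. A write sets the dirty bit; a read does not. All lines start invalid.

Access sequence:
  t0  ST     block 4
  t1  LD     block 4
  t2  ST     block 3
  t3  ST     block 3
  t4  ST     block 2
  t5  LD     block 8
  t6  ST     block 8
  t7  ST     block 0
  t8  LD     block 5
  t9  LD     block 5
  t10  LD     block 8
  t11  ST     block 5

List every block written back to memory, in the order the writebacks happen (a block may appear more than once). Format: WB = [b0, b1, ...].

WB = [2, 3, 8]

  0 | W B4 → L1 miss [D]
  1 | R B4 → L1 hit [D]
  2 | W B3 → L0 miss [D]
  3 | W B3 → L0 hit [D]
  4 | W B2 → L2 miss [D]
  5 | R B8 → L2 miss wb→B2 [-]
  6 | W B8 → L2 hit [D]
  7 | W B0 → L0 miss wb→B3 [D]
  8 | R B5 → L2 miss wb→B8 [-]
  9 | R B5 → L2 hit [-]
  10 | R B8 → L2 miss [-]
  11 | W B5 → L2 miss [D]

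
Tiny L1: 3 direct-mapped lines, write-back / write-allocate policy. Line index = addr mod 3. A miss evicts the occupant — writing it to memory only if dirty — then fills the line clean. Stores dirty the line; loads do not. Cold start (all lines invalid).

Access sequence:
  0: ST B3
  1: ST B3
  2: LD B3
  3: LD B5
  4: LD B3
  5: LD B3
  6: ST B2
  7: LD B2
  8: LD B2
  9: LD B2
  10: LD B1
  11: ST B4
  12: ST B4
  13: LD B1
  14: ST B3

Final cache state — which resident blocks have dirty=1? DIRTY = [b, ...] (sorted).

0: W B3 -> L0 miss  d=D]
1: W B3 -> L0 hit  d=D]
2: R B3 -> L0 hit  d=D]
3: R B5 -> L2 miss  d=-]
4: R B3 -> L0 hit  d=D]
5: R B3 -> L0 hit  d=D]
6: W B2 -> L2 miss  d=D]
7: R B2 -> L2 hit  d=D]
8: R B2 -> L2 hit  d=D]
9: R B2 -> L2 hit  d=D]
10: R B1 -> L1 miss  d=-]
11: W B4 -> L1 miss  d=D]
12: W B4 -> L1 hit  d=D]
13: R B1 -> L1 miss wb->B4  d=-]
14: W B3 -> L0 hit  d=D]

DIRTY = [2, 3]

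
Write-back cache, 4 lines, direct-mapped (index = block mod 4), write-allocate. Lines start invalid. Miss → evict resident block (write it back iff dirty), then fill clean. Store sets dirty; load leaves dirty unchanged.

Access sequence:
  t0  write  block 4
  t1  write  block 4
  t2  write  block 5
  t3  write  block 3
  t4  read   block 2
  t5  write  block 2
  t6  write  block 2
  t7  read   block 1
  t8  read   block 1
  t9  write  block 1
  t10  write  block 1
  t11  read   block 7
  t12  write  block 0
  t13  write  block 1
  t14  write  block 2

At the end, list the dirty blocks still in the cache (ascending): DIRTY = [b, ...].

DIRTY = [0, 1, 2]

0: W B4 -> L0 miss  d=D]
1: W B4 -> L0 hit  d=D]
2: W B5 -> L1 miss  d=D]
3: W B3 -> L3 miss  d=D]
4: R B2 -> L2 miss  d=-]
5: W B2 -> L2 hit  d=D]
6: W B2 -> L2 hit  d=D]
7: R B1 -> L1 miss wb->B5  d=-]
8: R B1 -> L1 hit  d=-]
9: W B1 -> L1 hit  d=D]
10: W B1 -> L1 hit  d=D]
11: R B7 -> L3 miss wb->B3  d=-]
12: W B0 -> L0 miss wb->B4  d=D]
13: W B1 -> L1 hit  d=D]
14: W B2 -> L2 hit  d=D]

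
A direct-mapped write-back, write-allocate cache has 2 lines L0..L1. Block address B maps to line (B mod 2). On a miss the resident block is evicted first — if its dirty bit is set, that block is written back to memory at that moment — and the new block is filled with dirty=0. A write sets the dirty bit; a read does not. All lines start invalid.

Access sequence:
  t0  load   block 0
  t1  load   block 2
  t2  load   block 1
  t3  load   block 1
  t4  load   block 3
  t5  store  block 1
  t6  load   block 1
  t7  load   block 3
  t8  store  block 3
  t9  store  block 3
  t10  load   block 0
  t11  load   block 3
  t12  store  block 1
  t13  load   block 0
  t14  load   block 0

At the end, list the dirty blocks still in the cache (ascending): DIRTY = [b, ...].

0: R B0 -> L0 miss  d=-]
1: R B2 -> L0 miss  d=-]
2: R B1 -> L1 miss  d=-]
3: R B1 -> L1 hit  d=-]
4: R B3 -> L1 miss  d=-]
5: W B1 -> L1 miss  d=D]
6: R B1 -> L1 hit  d=D]
7: R B3 -> L1 miss wb->B1  d=-]
8: W B3 -> L1 hit  d=D]
9: W B3 -> L1 hit  d=D]
10: R B0 -> L0 miss  d=-]
11: R B3 -> L1 hit  d=D]
12: W B1 -> L1 miss wb->B3  d=D]
13: R B0 -> L0 hit  d=-]
14: R B0 -> L0 hit  d=-]

DIRTY = [1]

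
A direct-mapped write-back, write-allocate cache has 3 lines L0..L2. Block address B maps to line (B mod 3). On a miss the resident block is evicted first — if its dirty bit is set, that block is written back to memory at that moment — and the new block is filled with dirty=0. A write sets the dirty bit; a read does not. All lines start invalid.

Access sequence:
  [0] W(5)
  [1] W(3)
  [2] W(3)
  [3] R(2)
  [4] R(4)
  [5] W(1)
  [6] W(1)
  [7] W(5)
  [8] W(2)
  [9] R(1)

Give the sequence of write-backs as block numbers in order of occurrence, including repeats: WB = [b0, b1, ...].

WB = [5, 5]

0: W B5 → L2 miss [D]
1: W B3 → L0 miss [D]
2: W B3 → L0 hit [D]
3: R B2 → L2 miss wb→B5 [-]
4: R B4 → L1 miss [-]
5: W B1 → L1 miss [D]
6: W B1 → L1 hit [D]
7: W B5 → L2 miss [D]
8: W B2 → L2 miss wb→B5 [D]
9: R B1 → L1 hit [D]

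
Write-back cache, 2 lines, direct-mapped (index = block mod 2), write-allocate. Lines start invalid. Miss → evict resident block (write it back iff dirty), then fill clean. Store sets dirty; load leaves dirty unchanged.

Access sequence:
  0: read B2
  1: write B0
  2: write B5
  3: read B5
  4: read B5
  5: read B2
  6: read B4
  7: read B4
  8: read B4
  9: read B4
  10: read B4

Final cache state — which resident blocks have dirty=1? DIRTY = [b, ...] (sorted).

DIRTY = [5]

0: R B2 → L0 miss [-]
1: W B0 → L0 miss [D]
2: W B5 → L1 miss [D]
3: R B5 → L1 hit [D]
4: R B5 → L1 hit [D]
5: R B2 → L0 miss wb→B0 [-]
6: R B4 → L0 miss [-]
7: R B4 → L0 hit [-]
8: R B4 → L0 hit [-]
9: R B4 → L0 hit [-]
10: R B4 → L0 hit [-]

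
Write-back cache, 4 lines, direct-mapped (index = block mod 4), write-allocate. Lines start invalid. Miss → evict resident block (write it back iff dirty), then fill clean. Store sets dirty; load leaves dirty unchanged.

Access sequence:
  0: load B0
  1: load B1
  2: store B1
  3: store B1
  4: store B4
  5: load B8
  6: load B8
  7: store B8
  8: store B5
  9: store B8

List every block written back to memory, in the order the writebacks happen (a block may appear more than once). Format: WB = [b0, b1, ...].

WB = [4, 1]

0: R B0 → L0 miss [-]
1: R B1 → L1 miss [-]
2: W B1 → L1 hit [D]
3: W B1 → L1 hit [D]
4: W B4 → L0 miss [D]
5: R B8 → L0 miss wb→B4 [-]
6: R B8 → L0 hit [-]
7: W B8 → L0 hit [D]
8: W B5 → L1 miss wb→B1 [D]
9: W B8 → L0 hit [D]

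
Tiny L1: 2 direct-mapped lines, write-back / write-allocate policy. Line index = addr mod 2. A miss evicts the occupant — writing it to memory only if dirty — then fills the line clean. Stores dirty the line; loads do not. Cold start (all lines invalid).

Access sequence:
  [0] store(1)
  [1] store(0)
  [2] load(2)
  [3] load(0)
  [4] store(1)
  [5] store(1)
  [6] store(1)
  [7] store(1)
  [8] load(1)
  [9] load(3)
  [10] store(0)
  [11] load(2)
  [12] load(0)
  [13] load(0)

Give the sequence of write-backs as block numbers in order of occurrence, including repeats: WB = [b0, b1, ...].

WB = [0, 1, 0]

0: W B1 -> L1 miss  d=D]
1: W B0 -> L0 miss  d=D]
2: R B2 -> L0 miss wb->B0  d=-]
3: R B0 -> L0 miss  d=-]
4: W B1 -> L1 hit  d=D]
5: W B1 -> L1 hit  d=D]
6: W B1 -> L1 hit  d=D]
7: W B1 -> L1 hit  d=D]
8: R B1 -> L1 hit  d=D]
9: R B3 -> L1 miss wb->B1  d=-]
10: W B0 -> L0 hit  d=D]
11: R B2 -> L0 miss wb->B0  d=-]
12: R B0 -> L0 miss  d=-]
13: R B0 -> L0 hit  d=-]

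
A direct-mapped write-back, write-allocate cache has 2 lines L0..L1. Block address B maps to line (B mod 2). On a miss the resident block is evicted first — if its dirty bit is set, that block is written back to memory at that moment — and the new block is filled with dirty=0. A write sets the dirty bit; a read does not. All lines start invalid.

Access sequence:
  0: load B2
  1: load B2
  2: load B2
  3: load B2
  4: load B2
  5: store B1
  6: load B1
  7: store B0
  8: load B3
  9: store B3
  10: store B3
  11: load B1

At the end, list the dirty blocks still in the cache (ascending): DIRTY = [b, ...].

0: R B2 -> L0 miss  d=-]
1: R B2 -> L0 hit  d=-]
2: R B2 -> L0 hit  d=-]
3: R B2 -> L0 hit  d=-]
4: R B2 -> L0 hit  d=-]
5: W B1 -> L1 miss  d=D]
6: R B1 -> L1 hit  d=D]
7: W B0 -> L0 miss  d=D]
8: R B3 -> L1 miss wb->B1  d=-]
9: W B3 -> L1 hit  d=D]
10: W B3 -> L1 hit  d=D]
11: R B1 -> L1 miss wb->B3  d=-]

DIRTY = [0]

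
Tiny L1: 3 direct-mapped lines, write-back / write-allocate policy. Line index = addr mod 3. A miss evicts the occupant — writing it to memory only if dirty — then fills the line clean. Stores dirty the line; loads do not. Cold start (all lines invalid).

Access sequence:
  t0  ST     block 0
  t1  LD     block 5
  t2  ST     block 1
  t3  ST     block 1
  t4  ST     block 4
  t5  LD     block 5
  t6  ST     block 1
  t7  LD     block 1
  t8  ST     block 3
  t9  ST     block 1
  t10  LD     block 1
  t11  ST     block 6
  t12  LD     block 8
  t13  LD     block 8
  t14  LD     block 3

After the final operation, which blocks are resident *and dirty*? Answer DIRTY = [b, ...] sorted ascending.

0: W B0 → L0 miss [D]
1: R B5 → L2 miss [-]
2: W B1 → L1 miss [D]
3: W B1 → L1 hit [D]
4: W B4 → L1 miss wb→B1 [D]
5: R B5 → L2 hit [-]
6: W B1 → L1 miss wb→B4 [D]
7: R B1 → L1 hit [D]
8: W B3 → L0 miss wb→B0 [D]
9: W B1 → L1 hit [D]
10: R B1 → L1 hit [D]
11: W B6 → L0 miss wb→B3 [D]
12: R B8 → L2 miss [-]
13: R B8 → L2 hit [-]
14: R B3 → L0 miss wb→B6 [-]

DIRTY = [1]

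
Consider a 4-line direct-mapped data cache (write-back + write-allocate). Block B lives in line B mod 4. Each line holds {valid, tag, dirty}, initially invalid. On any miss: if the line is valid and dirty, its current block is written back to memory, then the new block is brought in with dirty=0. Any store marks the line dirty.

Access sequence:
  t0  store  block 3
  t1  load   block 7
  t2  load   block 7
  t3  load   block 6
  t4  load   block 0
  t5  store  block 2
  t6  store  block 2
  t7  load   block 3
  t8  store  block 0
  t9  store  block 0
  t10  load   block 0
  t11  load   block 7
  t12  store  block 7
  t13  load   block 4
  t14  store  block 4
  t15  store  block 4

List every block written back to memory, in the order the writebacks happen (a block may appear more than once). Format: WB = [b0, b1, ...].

WB = [3, 0]

0: W B3 → L3 miss [D]
1: R B7 → L3 miss wb→B3 [-]
2: R B7 → L3 hit [-]
3: R B6 → L2 miss [-]
4: R B0 → L0 miss [-]
5: W B2 → L2 miss [D]
6: W B2 → L2 hit [D]
7: R B3 → L3 miss [-]
8: W B0 → L0 hit [D]
9: W B0 → L0 hit [D]
10: R B0 → L0 hit [D]
11: R B7 → L3 miss [-]
12: W B7 → L3 hit [D]
13: R B4 → L0 miss wb→B0 [-]
14: W B4 → L0 hit [D]
15: W B4 → L0 hit [D]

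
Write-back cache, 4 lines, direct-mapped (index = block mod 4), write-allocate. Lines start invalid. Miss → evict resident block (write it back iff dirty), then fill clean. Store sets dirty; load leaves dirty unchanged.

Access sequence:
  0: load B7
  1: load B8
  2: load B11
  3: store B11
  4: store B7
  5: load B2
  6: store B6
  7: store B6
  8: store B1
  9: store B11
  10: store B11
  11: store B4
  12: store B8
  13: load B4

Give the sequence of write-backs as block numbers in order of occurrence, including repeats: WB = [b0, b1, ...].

WB = [11, 7, 4, 8]

0: R B7 -> L3 miss  d=-]
1: R B8 -> L0 miss  d=-]
2: R B11 -> L3 miss  d=-]
3: W B11 -> L3 hit  d=D]
4: W B7 -> L3 miss wb->B11  d=D]
5: R B2 -> L2 miss  d=-]
6: W B6 -> L2 miss  d=D]
7: W B6 -> L2 hit  d=D]
8: W B1 -> L1 miss  d=D]
9: W B11 -> L3 miss wb->B7  d=D]
10: W B11 -> L3 hit  d=D]
11: W B4 -> L0 miss  d=D]
12: W B8 -> L0 miss wb->B4  d=D]
13: R B4 -> L0 miss wb->B8  d=-]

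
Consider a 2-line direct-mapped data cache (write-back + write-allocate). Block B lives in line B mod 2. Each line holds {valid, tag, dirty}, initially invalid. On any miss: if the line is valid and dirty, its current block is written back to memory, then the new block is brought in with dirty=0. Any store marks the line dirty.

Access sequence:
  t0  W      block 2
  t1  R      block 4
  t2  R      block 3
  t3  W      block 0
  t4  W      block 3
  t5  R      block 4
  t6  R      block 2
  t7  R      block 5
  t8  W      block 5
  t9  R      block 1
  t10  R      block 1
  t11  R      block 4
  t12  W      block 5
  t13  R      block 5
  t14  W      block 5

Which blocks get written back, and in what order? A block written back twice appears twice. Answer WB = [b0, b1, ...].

WB = [2, 0, 3, 5]

0: W B2 → L0 miss [D]
1: R B4 → L0 miss wb→B2 [-]
2: R B3 → L1 miss [-]
3: W B0 → L0 miss [D]
4: W B3 → L1 hit [D]
5: R B4 → L0 miss wb→B0 [-]
6: R B2 → L0 miss [-]
7: R B5 → L1 miss wb→B3 [-]
8: W B5 → L1 hit [D]
9: R B1 → L1 miss wb→B5 [-]
10: R B1 → L1 hit [-]
11: R B4 → L0 miss [-]
12: W B5 → L1 miss [D]
13: R B5 → L1 hit [D]
14: W B5 → L1 hit [D]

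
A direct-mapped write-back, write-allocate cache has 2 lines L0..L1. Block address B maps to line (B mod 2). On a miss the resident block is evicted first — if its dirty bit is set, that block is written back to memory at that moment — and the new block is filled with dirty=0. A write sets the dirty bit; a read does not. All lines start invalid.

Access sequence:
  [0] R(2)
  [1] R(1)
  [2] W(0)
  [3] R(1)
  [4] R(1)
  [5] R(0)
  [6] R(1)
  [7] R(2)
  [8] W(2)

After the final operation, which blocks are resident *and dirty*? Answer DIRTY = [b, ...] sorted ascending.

0: R B2 → L0 miss [-]
1: R B1 → L1 miss [-]
2: W B0 → L0 miss [D]
3: R B1 → L1 hit [-]
4: R B1 → L1 hit [-]
5: R B0 → L0 hit [D]
6: R B1 → L1 hit [-]
7: R B2 → L0 miss wb→B0 [-]
8: W B2 → L0 hit [D]

DIRTY = [2]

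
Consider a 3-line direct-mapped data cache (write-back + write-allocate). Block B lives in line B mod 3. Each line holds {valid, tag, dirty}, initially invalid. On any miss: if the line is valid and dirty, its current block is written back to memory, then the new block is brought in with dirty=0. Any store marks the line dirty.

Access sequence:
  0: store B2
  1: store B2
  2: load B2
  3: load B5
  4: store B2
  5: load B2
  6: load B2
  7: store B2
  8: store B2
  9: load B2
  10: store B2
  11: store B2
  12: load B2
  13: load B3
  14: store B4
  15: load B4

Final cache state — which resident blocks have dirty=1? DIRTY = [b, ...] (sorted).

DIRTY = [2, 4]

  0 | W B2 → L2 miss [D]
  1 | W B2 → L2 hit [D]
  2 | R B2 → L2 hit [D]
  3 | R B5 → L2 miss wb→B2 [-]
  4 | W B2 → L2 miss [D]
  5 | R B2 → L2 hit [D]
  6 | R B2 → L2 hit [D]
  7 | W B2 → L2 hit [D]
  8 | W B2 → L2 hit [D]
  9 | R B2 → L2 hit [D]
  10 | W B2 → L2 hit [D]
  11 | W B2 → L2 hit [D]
  12 | R B2 → L2 hit [D]
  13 | R B3 → L0 miss [-]
  14 | W B4 → L1 miss [D]
  15 | R B4 → L1 hit [D]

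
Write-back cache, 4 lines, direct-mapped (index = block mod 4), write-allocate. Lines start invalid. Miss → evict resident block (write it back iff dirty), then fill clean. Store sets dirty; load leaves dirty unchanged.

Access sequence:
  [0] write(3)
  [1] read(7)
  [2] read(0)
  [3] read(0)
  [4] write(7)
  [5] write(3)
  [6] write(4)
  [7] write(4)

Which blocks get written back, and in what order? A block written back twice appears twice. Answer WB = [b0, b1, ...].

WB = [3, 7]

  0 | W B3 → L3 miss [D]
  1 | R B7 → L3 miss wb→B3 [-]
  2 | R B0 → L0 miss [-]
  3 | R B0 → L0 hit [-]
  4 | W B7 → L3 hit [D]
  5 | W B3 → L3 miss wb→B7 [D]
  6 | W B4 → L0 miss [D]
  7 | W B4 → L0 hit [D]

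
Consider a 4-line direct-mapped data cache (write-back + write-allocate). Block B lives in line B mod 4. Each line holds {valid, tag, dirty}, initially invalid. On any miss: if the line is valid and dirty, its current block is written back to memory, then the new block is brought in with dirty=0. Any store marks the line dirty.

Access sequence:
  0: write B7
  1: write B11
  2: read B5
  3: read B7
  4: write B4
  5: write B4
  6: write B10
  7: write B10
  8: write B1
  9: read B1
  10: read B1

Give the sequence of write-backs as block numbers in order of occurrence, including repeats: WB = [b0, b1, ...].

0: W B7 -> L3 miss  d=D]
1: W B11 -> L3 miss wb->B7  d=D]
2: R B5 -> L1 miss  d=-]
3: R B7 -> L3 miss wb->B11  d=-]
4: W B4 -> L0 miss  d=D]
5: W B4 -> L0 hit  d=D]
6: W B10 -> L2 miss  d=D]
7: W B10 -> L2 hit  d=D]
8: W B1 -> L1 miss  d=D]
9: R B1 -> L1 hit  d=D]
10: R B1 -> L1 hit  d=D]

WB = [7, 11]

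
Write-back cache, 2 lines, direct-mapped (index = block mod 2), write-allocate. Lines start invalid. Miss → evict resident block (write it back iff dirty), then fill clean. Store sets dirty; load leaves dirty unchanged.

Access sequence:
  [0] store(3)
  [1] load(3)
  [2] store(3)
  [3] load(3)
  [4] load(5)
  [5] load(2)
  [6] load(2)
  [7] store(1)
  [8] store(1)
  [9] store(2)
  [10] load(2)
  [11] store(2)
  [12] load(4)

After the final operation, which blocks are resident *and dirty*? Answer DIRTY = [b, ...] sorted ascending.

  0 | W B3 → L1 miss [D]
  1 | R B3 → L1 hit [D]
  2 | W B3 → L1 hit [D]
  3 | R B3 → L1 hit [D]
  4 | R B5 → L1 miss wb→B3 [-]
  5 | R B2 → L0 miss [-]
  6 | R B2 → L0 hit [-]
  7 | W B1 → L1 miss [D]
  8 | W B1 → L1 hit [D]
  9 | W B2 → L0 hit [D]
  10 | R B2 → L0 hit [D]
  11 | W B2 → L0 hit [D]
  12 | R B4 → L0 miss wb→B2 [-]

DIRTY = [1]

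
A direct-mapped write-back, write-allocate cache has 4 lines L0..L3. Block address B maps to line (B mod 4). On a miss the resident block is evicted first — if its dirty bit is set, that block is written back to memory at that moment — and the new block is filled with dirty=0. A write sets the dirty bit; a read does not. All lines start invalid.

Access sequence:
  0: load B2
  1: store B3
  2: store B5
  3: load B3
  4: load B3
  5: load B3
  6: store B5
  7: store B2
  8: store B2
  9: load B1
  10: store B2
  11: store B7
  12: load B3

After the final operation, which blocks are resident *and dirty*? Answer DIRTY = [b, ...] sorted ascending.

0: R B2 → L2 miss [-]
1: W B3 → L3 miss [D]
2: W B5 → L1 miss [D]
3: R B3 → L3 hit [D]
4: R B3 → L3 hit [D]
5: R B3 → L3 hit [D]
6: W B5 → L1 hit [D]
7: W B2 → L2 hit [D]
8: W B2 → L2 hit [D]
9: R B1 → L1 miss wb→B5 [-]
10: W B2 → L2 hit [D]
11: W B7 → L3 miss wb→B3 [D]
12: R B3 → L3 miss wb→B7 [-]

DIRTY = [2]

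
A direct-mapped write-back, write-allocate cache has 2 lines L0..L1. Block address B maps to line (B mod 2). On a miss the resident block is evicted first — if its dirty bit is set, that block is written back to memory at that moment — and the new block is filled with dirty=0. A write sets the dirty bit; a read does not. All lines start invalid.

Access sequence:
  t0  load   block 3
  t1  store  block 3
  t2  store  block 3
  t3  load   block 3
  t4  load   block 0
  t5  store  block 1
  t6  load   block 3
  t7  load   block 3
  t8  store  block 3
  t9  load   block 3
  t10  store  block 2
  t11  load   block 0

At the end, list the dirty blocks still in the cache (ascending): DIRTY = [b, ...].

  0 | R B3 → L1 miss [-]
  1 | W B3 → L1 hit [D]
  2 | W B3 → L1 hit [D]
  3 | R B3 → L1 hit [D]
  4 | R B0 → L0 miss [-]
  5 | W B1 → L1 miss wb→B3 [D]
  6 | R B3 → L1 miss wb→B1 [-]
  7 | R B3 → L1 hit [-]
  8 | W B3 → L1 hit [D]
  9 | R B3 → L1 hit [D]
  10 | W B2 → L0 miss [D]
  11 | R B0 → L0 miss wb→B2 [-]

DIRTY = [3]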